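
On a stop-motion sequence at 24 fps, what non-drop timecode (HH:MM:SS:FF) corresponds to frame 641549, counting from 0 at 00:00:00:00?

641549 ÷ 24 = 26731 full seconds, remainder 5 frames.
26731 s = 7 h 25 min 31 s.
Timecode: 07:25:31:05.

07:25:31:05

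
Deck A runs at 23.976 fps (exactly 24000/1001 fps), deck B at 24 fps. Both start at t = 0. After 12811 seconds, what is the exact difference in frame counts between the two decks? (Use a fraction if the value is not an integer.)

A emits 24000/1001 × 12811 = 307464000/1001 frames; B emits 24 × 12811 = 307464.
Difference = 307464/1001 frames (≈ 307.1568); B is ahead of A.

307464/1001 frames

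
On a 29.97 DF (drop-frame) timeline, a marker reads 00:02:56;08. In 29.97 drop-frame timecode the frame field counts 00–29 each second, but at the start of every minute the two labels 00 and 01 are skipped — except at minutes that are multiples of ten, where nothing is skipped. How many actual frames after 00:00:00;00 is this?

Complete 10-minute blocks: 0, each 17982 frames → 0.
Remaining 2 whole minutes in the current block: 1800 + 1 × 1798 = 3598 frames.
Within the current minute: 56 × 30 + 8 − 2 = 1686 (labels ;00/;01 skipped at this minute). Total = 0 + 3598 + 1686 = 5284.

5284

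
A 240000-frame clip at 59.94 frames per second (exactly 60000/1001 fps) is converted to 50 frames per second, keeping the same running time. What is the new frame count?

Target frames = source frames × (target rate / source rate) = 240000 × (50)/(60000/1001) = 240000 × 1001/1200 = 200200.

200200 frames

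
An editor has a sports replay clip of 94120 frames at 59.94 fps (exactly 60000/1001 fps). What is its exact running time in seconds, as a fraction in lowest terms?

Running time = 94120 ÷ (60000/1001) = 94120 × 1001/60000 = 2355353/1500 s.

2355353/1500 seconds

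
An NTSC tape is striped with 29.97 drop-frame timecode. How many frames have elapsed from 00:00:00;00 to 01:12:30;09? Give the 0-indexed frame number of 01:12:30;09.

130379

As if non-drop at 30 labels/s: (1 × 3600 + 12 × 60 + 30) × 30 + 9 = 130509.
Minute boundaries passed: 72; those not divisible by 10: 72 − 7 = 65; dropped labels = 2 × 65 = 130.
Actual frame index = 130509 − 130 = 130379.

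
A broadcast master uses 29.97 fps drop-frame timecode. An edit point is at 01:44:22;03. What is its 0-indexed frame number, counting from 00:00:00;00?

187675

As if non-drop at 30 labels/s: (1 × 3600 + 44 × 60 + 22) × 30 + 3 = 187863.
Minute boundaries passed: 104; those not divisible by 10: 104 − 10 = 94; dropped labels = 2 × 94 = 188.
Actual frame index = 187863 − 188 = 187675.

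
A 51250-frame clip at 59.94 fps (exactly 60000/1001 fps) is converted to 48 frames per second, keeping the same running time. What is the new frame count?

Target frames = source frames × (target rate / source rate) = 51250 × (48)/(60000/1001) = 51250 × 1001/1250 = 41041.

41041 frames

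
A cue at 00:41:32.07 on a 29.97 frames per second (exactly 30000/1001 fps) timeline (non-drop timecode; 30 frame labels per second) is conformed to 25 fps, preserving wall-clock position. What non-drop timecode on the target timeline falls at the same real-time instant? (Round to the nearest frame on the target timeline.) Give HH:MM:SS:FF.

00:41:34:18

Source frame index: (0×3600 + 41×60 + 32) × 30 + 7 = 74767.
Real time: 74767 / (30000/1001) = 74841767/30000 s.
Target frame: (74841767/30000) × (25) = 74841767/1200 ≈ 62368.139 → 62368.
At 25 labels/s: frame 62368 → 00:41:34:18.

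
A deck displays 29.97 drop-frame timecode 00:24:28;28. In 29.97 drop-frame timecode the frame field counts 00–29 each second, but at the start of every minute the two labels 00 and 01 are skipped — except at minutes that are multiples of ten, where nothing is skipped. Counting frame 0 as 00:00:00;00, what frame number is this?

44024

As if non-drop at 30 labels/s: (0 × 3600 + 24 × 60 + 28) × 30 + 28 = 44068.
Minute boundaries passed: 24; those not divisible by 10: 24 − 2 = 22; dropped labels = 2 × 22 = 44.
Actual frame index = 44068 − 44 = 44024.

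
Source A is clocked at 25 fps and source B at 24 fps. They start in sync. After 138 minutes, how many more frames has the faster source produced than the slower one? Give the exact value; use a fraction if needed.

138 min = 8280 s.
A emits 25 × 8280 = 207000 frames; B emits 24 × 8280 = 198720.
Difference = 8280 frames; B is behind A.

8280 frames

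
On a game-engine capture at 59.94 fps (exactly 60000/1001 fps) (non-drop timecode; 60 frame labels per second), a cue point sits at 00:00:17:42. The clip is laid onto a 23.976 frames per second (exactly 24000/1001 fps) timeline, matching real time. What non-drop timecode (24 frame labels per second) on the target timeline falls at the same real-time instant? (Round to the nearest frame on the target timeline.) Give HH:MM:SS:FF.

Source frame index: (0×3600 + 0×60 + 17) × 60 + 42 = 1062.
Real time: 1062 / (60000/1001) = 177177/10000 s.
Target frame: (177177/10000) × (24000/1001) = 2124/5 ≈ 424.800 → 425.
At 24 labels/s: frame 425 → 00:00:17:17.

00:00:17:17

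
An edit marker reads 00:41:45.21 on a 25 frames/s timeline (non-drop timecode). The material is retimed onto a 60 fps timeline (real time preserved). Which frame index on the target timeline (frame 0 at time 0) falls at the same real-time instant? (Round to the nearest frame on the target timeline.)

frame 150350

Source frame index: (0×3600 + 41×60 + 45) × 25 + 21 = 62646.
Real time: 62646 / (25) = 62646/25 s.
Target frame: (62646/25) × (60) = 751752/5 ≈ 150350.400 → 150350.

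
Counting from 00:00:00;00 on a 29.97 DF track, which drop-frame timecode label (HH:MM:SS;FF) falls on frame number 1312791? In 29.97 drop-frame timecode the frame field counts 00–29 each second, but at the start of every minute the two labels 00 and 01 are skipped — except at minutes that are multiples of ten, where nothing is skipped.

12:10:03;15

Each 10-minute DF block holds 10 × 60 × 30 − 9 × 2 = 17982 frames. 1312791 ÷ 17982 → 73 full blocks, remainder 105.
Within the partial block the first minute is 1800 frames and each further minute 1798, so 0 further minute boundaries passed. Total skipped labels = 18 × 73 + 2 × 0 = 1314.
Non-drop label index = 1312791 + 1314 = 1314105; at 30 labels/s that is 12:10:03:15, i.e. DF 12:10:03;15.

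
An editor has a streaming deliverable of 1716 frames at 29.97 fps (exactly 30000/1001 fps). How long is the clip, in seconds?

57.2572 seconds

Running time = 1716 / (30000/1001) = 57.2572 s.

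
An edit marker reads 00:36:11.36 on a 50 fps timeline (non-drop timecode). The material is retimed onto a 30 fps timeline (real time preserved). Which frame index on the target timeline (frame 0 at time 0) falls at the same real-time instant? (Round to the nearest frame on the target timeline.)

Source frame index: (0×3600 + 36×60 + 11) × 50 + 36 = 108586.
Real time: 108586 / (50) = 54293/25 s.
Target frame: (54293/25) × (30) = 325758/5 ≈ 65151.600 → 65152.

frame 65152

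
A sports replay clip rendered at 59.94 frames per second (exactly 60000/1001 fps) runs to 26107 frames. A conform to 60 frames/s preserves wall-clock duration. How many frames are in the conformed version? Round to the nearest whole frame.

26133 frames

Frames at target rate = 26107 × (60) / (60000/1001) = 26133107/1000 ≈ 26133.107.
Nearest whole frame: 26133.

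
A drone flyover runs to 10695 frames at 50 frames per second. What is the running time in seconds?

213.9 seconds

Running time = 10695 / (50) = 213.9 s.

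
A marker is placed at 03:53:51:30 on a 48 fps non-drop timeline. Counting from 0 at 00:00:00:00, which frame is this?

673518

Total seconds to the label: (3 × 3600 + 53 × 60 + 51) = 14031.
Frame index = 14031 × 48 + 30 = 673518.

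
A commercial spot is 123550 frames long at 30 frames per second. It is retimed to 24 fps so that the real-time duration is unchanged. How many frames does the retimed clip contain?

Target frames = source frames × (target rate / source rate) = 123550 × (24)/(30) = 123550 × 4/5 = 98840.

98840 frames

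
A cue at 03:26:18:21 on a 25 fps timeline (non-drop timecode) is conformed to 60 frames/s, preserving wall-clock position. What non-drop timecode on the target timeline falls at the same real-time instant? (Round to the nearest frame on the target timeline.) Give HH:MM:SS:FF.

03:26:18:50

Source frame index: (3×3600 + 26×60 + 18) × 25 + 21 = 309471.
Real time: 309471 / (25) = 309471/25 s.
Target frame: (309471/25) × (60) = 3713652/5 ≈ 742730.400 → 742730.
At 60 labels/s: frame 742730 → 03:26:18:50.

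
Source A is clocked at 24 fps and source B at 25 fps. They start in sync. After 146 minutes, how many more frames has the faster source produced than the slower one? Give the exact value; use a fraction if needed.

8760 frames

146 min = 8760 s.
A emits 24 × 8760 = 210240 frames; B emits 25 × 8760 = 219000.
Difference = 8760 frames; B is ahead of A.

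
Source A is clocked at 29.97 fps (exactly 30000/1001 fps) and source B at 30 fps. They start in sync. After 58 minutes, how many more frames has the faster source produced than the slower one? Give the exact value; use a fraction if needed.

58 min = 3480 s.
A emits 30000/1001 × 3480 = 104400000/1001 frames; B emits 30 × 3480 = 104400.
Difference = 104400/1001 frames (≈ 104.2957); B is ahead of A.

104400/1001 frames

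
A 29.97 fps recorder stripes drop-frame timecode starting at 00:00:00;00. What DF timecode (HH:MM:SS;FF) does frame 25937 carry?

Each 10-minute DF block holds 10 × 60 × 30 − 9 × 2 = 17982 frames. 25937 ÷ 17982 → 1 full block, remainder 7955.
Within the partial block the first minute is 1800 frames and each further minute 1798, so 4 further minute boundaries passed. Total skipped labels = 18 × 1 + 2 × 4 = 26.
Non-drop label index = 25937 + 26 = 25963; at 30 labels/s that is 00:14:25:13, i.e. DF 00:14:25;13.

00:14:25;13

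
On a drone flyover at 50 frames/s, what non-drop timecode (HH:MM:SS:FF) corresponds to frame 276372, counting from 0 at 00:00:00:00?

01:32:07:22

276372 ÷ 50 = 5527 full seconds, remainder 22 frames.
5527 s = 1 h 32 min 7 s.
Timecode: 01:32:07:22.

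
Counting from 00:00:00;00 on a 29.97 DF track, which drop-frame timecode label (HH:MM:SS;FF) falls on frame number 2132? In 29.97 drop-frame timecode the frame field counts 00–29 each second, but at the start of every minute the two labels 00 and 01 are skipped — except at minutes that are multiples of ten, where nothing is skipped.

Each 10-minute DF block holds 10 × 60 × 30 − 9 × 2 = 17982 frames. 2132 ÷ 17982 → 0 full blocks, remainder 2132.
Within the partial block the first minute is 1800 frames and each further minute 1798, so 1 further minute boundary passed. Total skipped labels = 18 × 0 + 2 × 1 = 2.
Non-drop label index = 2132 + 2 = 2134; at 30 labels/s that is 00:01:11:04, i.e. DF 00:01:11;04.

00:01:11;04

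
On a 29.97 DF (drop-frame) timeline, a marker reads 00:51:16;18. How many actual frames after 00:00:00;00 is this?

As if non-drop at 30 labels/s: (0 × 3600 + 51 × 60 + 16) × 30 + 18 = 92298.
Minute boundaries passed: 51; those not divisible by 10: 51 − 5 = 46; dropped labels = 2 × 46 = 92.
Actual frame index = 92298 − 92 = 92206.

92206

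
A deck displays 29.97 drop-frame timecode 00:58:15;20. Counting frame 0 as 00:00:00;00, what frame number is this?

104764

As if non-drop at 30 labels/s: (0 × 3600 + 58 × 60 + 15) × 30 + 20 = 104870.
Minute boundaries passed: 58; those not divisible by 10: 58 − 5 = 53; dropped labels = 2 × 53 = 106.
Actual frame index = 104870 − 106 = 104764.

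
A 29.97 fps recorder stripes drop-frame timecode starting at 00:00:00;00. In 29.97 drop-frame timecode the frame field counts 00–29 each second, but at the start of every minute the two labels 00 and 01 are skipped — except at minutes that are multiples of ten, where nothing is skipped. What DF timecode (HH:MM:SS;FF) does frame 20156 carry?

00:11:12;16

Each 10-minute DF block holds 10 × 60 × 30 − 9 × 2 = 17982 frames. 20156 ÷ 17982 → 1 full block, remainder 2174.
Within the partial block the first minute is 1800 frames and each further minute 1798, so 1 further minute boundary passed. Total skipped labels = 18 × 1 + 2 × 1 = 20.
Non-drop label index = 20156 + 20 = 20176; at 30 labels/s that is 00:11:12:16, i.e. DF 00:11:12;16.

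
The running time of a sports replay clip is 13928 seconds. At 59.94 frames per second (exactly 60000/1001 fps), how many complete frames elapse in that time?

Frames = 13928 × 60000/1001 = 835680000/1001 ≈ 834845.1548.
Complete frames: 834845.

834845 frames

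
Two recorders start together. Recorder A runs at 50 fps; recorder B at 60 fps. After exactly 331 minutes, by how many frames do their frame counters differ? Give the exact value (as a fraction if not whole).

198600 frames

331 min = 19860 s.
A emits 50 × 19860 = 993000 frames; B emits 60 × 19860 = 1191600.
Difference = 198600 frames; B is ahead of A.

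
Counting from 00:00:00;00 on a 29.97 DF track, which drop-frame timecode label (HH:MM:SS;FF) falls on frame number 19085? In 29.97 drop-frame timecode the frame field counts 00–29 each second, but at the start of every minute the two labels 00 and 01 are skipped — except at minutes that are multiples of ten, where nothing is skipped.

00:10:36;23

Each 10-minute DF block holds 10 × 60 × 30 − 9 × 2 = 17982 frames. 19085 ÷ 17982 → 1 full block, remainder 1103.
Within the partial block the first minute is 1800 frames and each further minute 1798, so 0 further minute boundaries passed. Total skipped labels = 18 × 1 + 2 × 0 = 18.
Non-drop label index = 19085 + 18 = 19103; at 30 labels/s that is 00:10:36:23, i.e. DF 00:10:36;23.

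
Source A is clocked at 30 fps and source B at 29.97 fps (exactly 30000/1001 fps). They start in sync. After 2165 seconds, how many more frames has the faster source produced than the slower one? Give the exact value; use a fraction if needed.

A emits 30 × 2165 = 64950 frames; B emits 30000/1001 × 2165 = 64950000/1001.
Difference = 64950/1001 frames (≈ 64.8851); B is behind A.

64950/1001 frames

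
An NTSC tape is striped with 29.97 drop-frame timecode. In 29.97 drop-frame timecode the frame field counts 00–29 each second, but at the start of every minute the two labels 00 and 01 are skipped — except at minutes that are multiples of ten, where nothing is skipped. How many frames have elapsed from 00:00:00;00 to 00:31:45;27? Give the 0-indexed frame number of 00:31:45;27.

57121

As if non-drop at 30 labels/s: (0 × 3600 + 31 × 60 + 45) × 30 + 27 = 57177.
Minute boundaries passed: 31; those not divisible by 10: 31 − 3 = 28; dropped labels = 2 × 28 = 56.
Actual frame index = 57177 − 56 = 57121.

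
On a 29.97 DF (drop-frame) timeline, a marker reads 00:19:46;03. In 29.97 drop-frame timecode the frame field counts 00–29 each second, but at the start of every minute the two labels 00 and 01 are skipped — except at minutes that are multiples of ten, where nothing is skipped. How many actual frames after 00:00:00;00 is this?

Complete 10-minute blocks: 1, each 17982 frames → 17982.
Remaining 9 whole minutes in the current block: 1800 + 8 × 1798 = 16184 frames.
Within the current minute: 46 × 30 + 3 − 2 = 1381 (labels ;00/;01 skipped at this minute). Total = 17982 + 16184 + 1381 = 35547.

35547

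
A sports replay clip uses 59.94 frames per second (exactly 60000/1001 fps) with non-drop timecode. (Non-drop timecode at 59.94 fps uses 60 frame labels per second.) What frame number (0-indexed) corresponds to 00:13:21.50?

Total seconds to the label: (0 × 3600 + 13 × 60 + 21) = 801.
Frame index = 801 × 60 + 50 = 48110.

frame 48110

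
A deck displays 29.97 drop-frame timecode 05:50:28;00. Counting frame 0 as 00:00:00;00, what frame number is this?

As if non-drop at 30 labels/s: (5 × 3600 + 50 × 60 + 28) × 30 + 0 = 630840.
Minute boundaries passed: 350; those not divisible by 10: 350 − 35 = 315; dropped labels = 2 × 315 = 630.
Actual frame index = 630840 − 630 = 630210.

630210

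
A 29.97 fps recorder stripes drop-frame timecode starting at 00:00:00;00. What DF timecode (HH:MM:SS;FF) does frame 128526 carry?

01:11:28;14

Ten DF minutes hold 17982 frames, so frame 128526 lies in block 7 (frames 125874–143855) with 2652 frames into that block.
The block's first minute is 1800 frames and the rest 1798 each; 2652 frames reaches minute 1, so 7 × 18 + 1 × 2 = 128 labels have been skipped so far.
Adding those back, label number 128526 + 128 = 128654 at 30 labels/s is 4288 s + 14 f = 1 h 11 min 28 s frame 14, i.e. 01:11:28;14.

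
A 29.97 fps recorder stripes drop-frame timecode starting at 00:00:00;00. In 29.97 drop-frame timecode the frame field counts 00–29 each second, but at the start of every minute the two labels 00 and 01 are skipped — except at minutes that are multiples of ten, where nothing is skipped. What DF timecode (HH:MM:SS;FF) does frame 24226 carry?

00:13:28;10

Ten DF minutes hold 17982 frames, so frame 24226 lies in block 1 (frames 17982–35963) with 6244 frames into that block.
The block's first minute is 1800 frames and the rest 1798 each; 6244 frames reaches minute 3, so 1 × 18 + 3 × 2 = 24 labels have been skipped so far.
Adding those back, label number 24226 + 24 = 24250 at 30 labels/s is 808 s + 10 f = 0 h 13 min 28 s frame 10, i.e. 00:13:28;10.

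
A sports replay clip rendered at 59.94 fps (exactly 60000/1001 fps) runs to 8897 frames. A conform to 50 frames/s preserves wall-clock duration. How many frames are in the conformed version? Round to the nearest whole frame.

Frames at target rate = 8897 × (50) / (60000/1001) = 8905897/1200 ≈ 7421.581.
Nearest whole frame: 7422.

7422 frames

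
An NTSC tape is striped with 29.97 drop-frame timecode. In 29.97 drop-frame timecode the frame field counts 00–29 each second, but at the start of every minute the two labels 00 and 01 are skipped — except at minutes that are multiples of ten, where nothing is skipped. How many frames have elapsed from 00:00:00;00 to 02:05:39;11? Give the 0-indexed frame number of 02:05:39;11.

As if non-drop at 30 labels/s: (2 × 3600 + 5 × 60 + 39) × 30 + 11 = 226181.
Minute boundaries passed: 125; those not divisible by 10: 125 − 12 = 113; dropped labels = 2 × 113 = 226.
Actual frame index = 226181 − 226 = 225955.

225955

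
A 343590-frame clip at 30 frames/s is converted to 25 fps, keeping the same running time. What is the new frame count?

286325 frames

Target frames = source frames × (target rate / source rate) = 343590 × (25)/(30) = 343590 × 5/6 = 286325.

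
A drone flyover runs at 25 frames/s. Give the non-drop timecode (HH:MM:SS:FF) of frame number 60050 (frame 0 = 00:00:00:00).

60050 ÷ 25 = 2402 full seconds, remainder 0 frames.
2402 s = 0 h 40 min 2 s.
Timecode: 00:40:02:00.

00:40:02:00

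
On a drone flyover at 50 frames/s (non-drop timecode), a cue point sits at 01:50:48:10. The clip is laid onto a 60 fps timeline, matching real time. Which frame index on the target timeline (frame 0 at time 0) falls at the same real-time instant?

Source frame index: (1×3600 + 50×60 + 48) × 50 + 10 = 332410.
Real time: 332410 / (50) = 33241/5 s.
Target frame: (33241/5) × (60) = 398892.

frame 398892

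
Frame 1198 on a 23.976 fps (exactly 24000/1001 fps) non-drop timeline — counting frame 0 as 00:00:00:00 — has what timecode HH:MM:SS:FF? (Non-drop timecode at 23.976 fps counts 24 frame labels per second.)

1198 ÷ 24 = 49 full seconds, remainder 22 frames.
49 s = 0 h 0 min 49 s.
Timecode: 00:00:49:22.

00:00:49:22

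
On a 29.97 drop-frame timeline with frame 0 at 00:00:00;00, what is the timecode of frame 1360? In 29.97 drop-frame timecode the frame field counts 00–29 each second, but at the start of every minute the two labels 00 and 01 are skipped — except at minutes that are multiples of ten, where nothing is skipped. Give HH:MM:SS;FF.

Each 10-minute DF block holds 10 × 60 × 30 − 9 × 2 = 17982 frames. 1360 ÷ 17982 → 0 full blocks, remainder 1360.
Within the partial block the first minute is 1800 frames and each further minute 1798, so 0 further minute boundaries passed. Total skipped labels = 18 × 0 + 2 × 0 = 0.
Non-drop label index = 1360 + 0 = 1360; at 30 labels/s that is 00:00:45:10, i.e. DF 00:00:45;10.

00:00:45;10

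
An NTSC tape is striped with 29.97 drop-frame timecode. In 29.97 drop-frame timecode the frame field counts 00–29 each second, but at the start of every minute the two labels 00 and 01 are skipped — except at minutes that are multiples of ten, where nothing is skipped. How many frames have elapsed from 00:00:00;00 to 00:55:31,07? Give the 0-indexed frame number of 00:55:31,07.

99837

As if non-drop at 30 labels/s: (0 × 3600 + 55 × 60 + 31) × 30 + 7 = 99937.
Minute boundaries passed: 55; those not divisible by 10: 55 − 5 = 50; dropped labels = 2 × 50 = 100.
Actual frame index = 99937 − 100 = 99837.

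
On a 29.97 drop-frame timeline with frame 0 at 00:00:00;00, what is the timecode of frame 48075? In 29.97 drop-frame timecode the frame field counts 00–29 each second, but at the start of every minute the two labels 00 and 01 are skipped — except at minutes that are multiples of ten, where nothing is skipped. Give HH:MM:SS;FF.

Each 10-minute DF block holds 10 × 60 × 30 − 9 × 2 = 17982 frames. 48075 ÷ 17982 → 2 full blocks, remainder 12111.
Within the partial block the first minute is 1800 frames and each further minute 1798, so 6 further minute boundaries passed. Total skipped labels = 18 × 2 + 2 × 6 = 48.
Non-drop label index = 48075 + 48 = 48123; at 30 labels/s that is 00:26:44:03, i.e. DF 00:26:44;03.

00:26:44;03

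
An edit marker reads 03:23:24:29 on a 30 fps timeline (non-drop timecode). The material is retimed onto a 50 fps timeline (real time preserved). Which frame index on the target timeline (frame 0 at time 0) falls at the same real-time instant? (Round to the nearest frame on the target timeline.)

frame 610248

Source frame index: (3×3600 + 23×60 + 24) × 30 + 29 = 366149.
Real time: 366149 / (30) = 366149/30 s.
Target frame: (366149/30) × (50) = 1830745/3 ≈ 610248.333 → 610248.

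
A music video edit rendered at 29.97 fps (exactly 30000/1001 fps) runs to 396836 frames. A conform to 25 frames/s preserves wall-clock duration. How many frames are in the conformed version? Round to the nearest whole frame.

Frames at target rate = 396836 × (25) / (30000/1001) = 99308209/300 ≈ 331027.363.
Nearest whole frame: 331027.

331027 frames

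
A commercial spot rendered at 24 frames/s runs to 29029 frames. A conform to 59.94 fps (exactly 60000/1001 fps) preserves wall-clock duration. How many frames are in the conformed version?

72500 frames

Target frames = source frames × (target rate / source rate) = 29029 × (60000/1001)/(24) = 29029 × 2500/1001 = 72500.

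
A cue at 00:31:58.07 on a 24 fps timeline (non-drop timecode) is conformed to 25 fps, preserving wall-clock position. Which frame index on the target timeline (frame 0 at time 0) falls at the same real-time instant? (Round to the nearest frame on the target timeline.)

frame 47957

Source frame index: (0×3600 + 31×60 + 58) × 24 + 7 = 46039.
Real time: 46039 / (24) = 46039/24 s.
Target frame: (46039/24) × (25) = 1150975/24 ≈ 47957.292 → 47957.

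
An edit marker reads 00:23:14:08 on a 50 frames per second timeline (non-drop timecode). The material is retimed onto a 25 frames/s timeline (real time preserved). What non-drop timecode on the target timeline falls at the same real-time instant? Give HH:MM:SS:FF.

Source frame index: (0×3600 + 23×60 + 14) × 50 + 8 = 69708.
Real time: 69708 / (50) = 34854/25 s.
Target frame: (34854/25) × (25) = 34854.
At 25 labels/s: frame 34854 → 00:23:14:04.

00:23:14:04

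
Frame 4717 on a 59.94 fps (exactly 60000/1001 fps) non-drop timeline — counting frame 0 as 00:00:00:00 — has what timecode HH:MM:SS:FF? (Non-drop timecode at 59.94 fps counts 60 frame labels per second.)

4717 ÷ 60 = 78 full seconds, remainder 37 frames.
78 s = 0 h 1 min 18 s.
Timecode: 00:01:18:37.

00:01:18:37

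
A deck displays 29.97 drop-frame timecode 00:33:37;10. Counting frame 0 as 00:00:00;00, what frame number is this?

As if non-drop at 30 labels/s: (0 × 3600 + 33 × 60 + 37) × 30 + 10 = 60520.
Minute boundaries passed: 33; those not divisible by 10: 33 − 3 = 30; dropped labels = 2 × 30 = 60.
Actual frame index = 60520 − 60 = 60460.

60460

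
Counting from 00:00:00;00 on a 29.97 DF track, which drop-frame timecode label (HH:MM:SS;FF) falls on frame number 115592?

01:04:16;28

Ten DF minutes hold 17982 frames, so frame 115592 lies in block 6 (frames 107892–125873) with 7700 frames into that block.
The block's first minute is 1800 frames and the rest 1798 each; 7700 frames reaches minute 4, so 6 × 18 + 4 × 2 = 116 labels have been skipped so far.
Adding those back, label number 115592 + 116 = 115708 at 30 labels/s is 3856 s + 28 f = 1 h 4 min 16 s frame 28, i.e. 01:04:16;28.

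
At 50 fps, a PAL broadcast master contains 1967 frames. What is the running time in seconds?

Running time = 1967 / (50) = 39.34 s.

39.34 seconds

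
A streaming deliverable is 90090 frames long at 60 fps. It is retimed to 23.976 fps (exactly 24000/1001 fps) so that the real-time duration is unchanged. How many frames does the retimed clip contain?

36000 frames

Target frames = source frames × (target rate / source rate) = 90090 × (24000/1001)/(60) = 90090 × 400/1001 = 36000.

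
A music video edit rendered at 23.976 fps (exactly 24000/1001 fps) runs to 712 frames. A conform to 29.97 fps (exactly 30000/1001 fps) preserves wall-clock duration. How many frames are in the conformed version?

890 frames

Target frames = source frames × (target rate / source rate) = 712 × (30000/1001)/(24000/1001) = 712 × 5/4 = 890.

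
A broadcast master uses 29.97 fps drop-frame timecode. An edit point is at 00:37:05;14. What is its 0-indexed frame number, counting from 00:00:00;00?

Complete 10-minute blocks: 3, each 17982 frames → 53946.
Remaining 7 whole minutes in the current block: 1800 + 6 × 1798 = 12588 frames.
Within the current minute: 5 × 30 + 14 − 2 = 162 (labels ;00/;01 skipped at this minute). Total = 53946 + 12588 + 162 = 66696.

66696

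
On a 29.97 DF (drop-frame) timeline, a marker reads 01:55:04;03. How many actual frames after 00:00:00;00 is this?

206915

Complete 10-minute blocks: 11, each 17982 frames → 197802.
Remaining 5 whole minutes in the current block: 1800 + 4 × 1798 = 8992 frames.
Within the current minute: 4 × 30 + 3 − 2 = 121 (labels ;00/;01 skipped at this minute). Total = 197802 + 8992 + 121 = 206915.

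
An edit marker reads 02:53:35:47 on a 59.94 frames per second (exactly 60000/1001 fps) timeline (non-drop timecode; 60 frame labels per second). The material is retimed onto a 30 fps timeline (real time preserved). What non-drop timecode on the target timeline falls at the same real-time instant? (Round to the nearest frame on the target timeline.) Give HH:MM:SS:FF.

02:53:46:06

Source frame index: (2×3600 + 53×60 + 35) × 60 + 47 = 624947.
Real time: 624947 / (60000/1001) = 625571947/60000 s.
Target frame: (625571947/60000) × (30) = 625571947/2000 ≈ 312785.974 → 312786.
At 30 labels/s: frame 312786 → 02:53:46:06.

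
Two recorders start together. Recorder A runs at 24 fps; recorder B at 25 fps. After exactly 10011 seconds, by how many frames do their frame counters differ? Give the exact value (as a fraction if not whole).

A emits 24 × 10011 = 240264 frames; B emits 25 × 10011 = 250275.
Difference = 10011 frames; B is ahead of A.

10011 frames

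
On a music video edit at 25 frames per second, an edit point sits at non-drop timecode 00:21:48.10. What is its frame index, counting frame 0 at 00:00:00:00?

32710

Total seconds to the label: (0 × 3600 + 21 × 60 + 48) = 1308.
Frame index = 1308 × 25 + 10 = 32710.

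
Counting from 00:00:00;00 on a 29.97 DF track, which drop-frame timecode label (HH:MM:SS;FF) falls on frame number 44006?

00:24:28;10

Ten DF minutes hold 17982 frames, so frame 44006 lies in block 2 (frames 35964–53945) with 8042 frames into that block.
The block's first minute is 1800 frames and the rest 1798 each; 8042 frames reaches minute 4, so 2 × 18 + 4 × 2 = 44 labels have been skipped so far.
Adding those back, label number 44006 + 44 = 44050 at 30 labels/s is 1468 s + 10 f = 0 h 24 min 28 s frame 10, i.e. 00:24:28;10.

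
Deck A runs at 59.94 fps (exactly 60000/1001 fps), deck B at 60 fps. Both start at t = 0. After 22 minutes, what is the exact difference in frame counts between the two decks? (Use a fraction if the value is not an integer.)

7200/91 frames

22 min = 1320 s.
A emits 60000/1001 × 1320 = 7200000/91 frames; B emits 60 × 1320 = 79200.
Difference = 7200/91 frames (≈ 79.1209); B is ahead of A.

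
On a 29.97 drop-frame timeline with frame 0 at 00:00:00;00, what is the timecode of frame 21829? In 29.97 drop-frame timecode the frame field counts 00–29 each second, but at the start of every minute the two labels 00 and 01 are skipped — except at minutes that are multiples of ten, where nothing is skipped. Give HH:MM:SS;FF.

00:12:08;11

Each 10-minute DF block holds 10 × 60 × 30 − 9 × 2 = 17982 frames. 21829 ÷ 17982 → 1 full block, remainder 3847.
Within the partial block the first minute is 1800 frames and each further minute 1798, so 2 further minute boundaries passed. Total skipped labels = 18 × 1 + 2 × 2 = 22.
Non-drop label index = 21829 + 22 = 21851; at 30 labels/s that is 00:12:08:11, i.e. DF 00:12:08;11.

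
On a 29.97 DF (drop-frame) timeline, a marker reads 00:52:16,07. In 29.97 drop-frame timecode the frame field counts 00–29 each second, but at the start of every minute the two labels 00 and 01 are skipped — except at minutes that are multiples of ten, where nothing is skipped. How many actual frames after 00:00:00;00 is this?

As if non-drop at 30 labels/s: (0 × 3600 + 52 × 60 + 16) × 30 + 7 = 94087.
Minute boundaries passed: 52; those not divisible by 10: 52 − 5 = 47; dropped labels = 2 × 47 = 94.
Actual frame index = 94087 − 94 = 93993.

93993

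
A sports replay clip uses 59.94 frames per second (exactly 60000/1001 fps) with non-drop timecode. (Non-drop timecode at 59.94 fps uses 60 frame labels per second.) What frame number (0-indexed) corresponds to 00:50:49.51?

Total seconds to the label: (0 × 3600 + 50 × 60 + 49) = 3049.
Frame index = 3049 × 60 + 51 = 182991.

frame 182991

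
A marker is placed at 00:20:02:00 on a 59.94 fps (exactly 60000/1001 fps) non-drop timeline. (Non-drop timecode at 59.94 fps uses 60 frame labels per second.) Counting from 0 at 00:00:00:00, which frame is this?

frame 72120

Total seconds to the label: (0 × 3600 + 20 × 60 + 2) = 1202.
Frame index = 1202 × 60 + 0 = 72120.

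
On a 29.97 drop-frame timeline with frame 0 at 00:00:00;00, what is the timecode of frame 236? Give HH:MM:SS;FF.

Ten DF minutes hold 17982 frames, so frame 236 lies in block 0 (frames 0–17981) with 236 frames into that block.
The block's first minute is 1800 frames and the rest 1798 each; 236 frames reaches minute 0, so 0 × 18 + 0 × 2 = 0 labels have been skipped so far.
Adding those back, label number 236 + 0 = 236 at 30 labels/s is 7 s + 26 f = 0 h 0 min 7 s frame 26, i.e. 00:00:07;26.

00:00:07;26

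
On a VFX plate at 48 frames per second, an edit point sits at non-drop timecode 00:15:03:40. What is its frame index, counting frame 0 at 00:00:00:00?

frame 43384

Total seconds to the label: (0 × 3600 + 15 × 60 + 3) = 903.
Frame index = 903 × 48 + 40 = 43384.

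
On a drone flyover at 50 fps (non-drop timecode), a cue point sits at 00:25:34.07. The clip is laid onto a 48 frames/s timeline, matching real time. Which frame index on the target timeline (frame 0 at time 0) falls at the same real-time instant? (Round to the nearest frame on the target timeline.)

frame 73639

Source frame index: (0×3600 + 25×60 + 34) × 50 + 7 = 76707.
Real time: 76707 / (50) = 76707/50 s.
Target frame: (76707/50) × (48) = 1840968/25 ≈ 73638.720 → 73639.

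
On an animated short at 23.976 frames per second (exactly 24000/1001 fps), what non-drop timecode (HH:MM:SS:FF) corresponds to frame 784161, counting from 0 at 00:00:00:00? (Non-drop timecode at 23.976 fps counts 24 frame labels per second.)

09:04:33:09

784161 ÷ 24 = 32673 full seconds, remainder 9 frames.
32673 s = 9 h 4 min 33 s.
Timecode: 09:04:33:09.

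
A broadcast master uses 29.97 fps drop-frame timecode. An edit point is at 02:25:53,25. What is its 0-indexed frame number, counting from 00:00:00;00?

Complete 10-minute blocks: 14, each 17982 frames → 251748.
Remaining 5 whole minutes in the current block: 1800 + 4 × 1798 = 8992 frames.
Within the current minute: 53 × 30 + 25 − 2 = 1613 (labels ;00/;01 skipped at this minute). Total = 251748 + 8992 + 1613 = 262353.

262353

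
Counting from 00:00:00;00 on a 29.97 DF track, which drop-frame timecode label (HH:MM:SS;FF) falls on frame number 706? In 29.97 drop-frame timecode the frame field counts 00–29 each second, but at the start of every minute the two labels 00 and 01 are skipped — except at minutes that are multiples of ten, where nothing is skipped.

00:00:23;16

Each 10-minute DF block holds 10 × 60 × 30 − 9 × 2 = 17982 frames. 706 ÷ 17982 → 0 full blocks, remainder 706.
Within the partial block the first minute is 1800 frames and each further minute 1798, so 0 further minute boundaries passed. Total skipped labels = 18 × 0 + 2 × 0 = 0.
Non-drop label index = 706 + 0 = 706; at 30 labels/s that is 00:00:23:16, i.e. DF 00:00:23;16.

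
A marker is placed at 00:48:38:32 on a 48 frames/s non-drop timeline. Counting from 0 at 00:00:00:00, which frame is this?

Total seconds to the label: (0 × 3600 + 48 × 60 + 38) = 2918.
Frame index = 2918 × 48 + 32 = 140096.

140096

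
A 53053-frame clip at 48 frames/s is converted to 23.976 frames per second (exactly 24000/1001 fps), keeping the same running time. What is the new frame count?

26500 frames

Target frames = source frames × (target rate / source rate) = 53053 × (24000/1001)/(48) = 53053 × 500/1001 = 26500.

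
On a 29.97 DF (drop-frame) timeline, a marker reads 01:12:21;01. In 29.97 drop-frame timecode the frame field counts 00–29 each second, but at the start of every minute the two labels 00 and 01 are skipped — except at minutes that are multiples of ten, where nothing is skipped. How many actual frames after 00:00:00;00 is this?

130101

As if non-drop at 30 labels/s: (1 × 3600 + 12 × 60 + 21) × 30 + 1 = 130231.
Minute boundaries passed: 72; those not divisible by 10: 72 − 7 = 65; dropped labels = 2 × 65 = 130.
Actual frame index = 130231 − 130 = 130101.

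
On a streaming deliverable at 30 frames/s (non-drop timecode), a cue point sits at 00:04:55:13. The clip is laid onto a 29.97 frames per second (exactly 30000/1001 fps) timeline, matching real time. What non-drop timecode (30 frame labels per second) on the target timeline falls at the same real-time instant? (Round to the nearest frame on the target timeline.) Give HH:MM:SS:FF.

Source frame index: (0×3600 + 4×60 + 55) × 30 + 13 = 8863.
Real time: 8863 / (30) = 8863/30 s.
Target frame: (8863/30) × (30000/1001) = 8863000/1001 ≈ 8854.146 → 8854.
At 30 labels/s: frame 8854 → 00:04:55:04.

00:04:55:04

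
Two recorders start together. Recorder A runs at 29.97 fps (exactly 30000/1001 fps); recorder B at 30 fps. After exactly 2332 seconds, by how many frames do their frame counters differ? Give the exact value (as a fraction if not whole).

A emits 30000/1001 × 2332 = 6360000/91 frames; B emits 30 × 2332 = 69960.
Difference = 6360/91 frames (≈ 69.8901); B is ahead of A.

6360/91 frames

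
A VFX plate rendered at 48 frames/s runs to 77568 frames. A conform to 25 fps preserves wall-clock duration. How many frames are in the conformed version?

Target frames = source frames × (target rate / source rate) = 77568 × (25)/(48) = 77568 × 25/48 = 40400.

40400 frames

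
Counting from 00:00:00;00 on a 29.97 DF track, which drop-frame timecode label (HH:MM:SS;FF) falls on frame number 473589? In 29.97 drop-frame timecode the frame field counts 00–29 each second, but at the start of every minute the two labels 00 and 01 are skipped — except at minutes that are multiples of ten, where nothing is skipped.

04:23:22;03

Ten DF minutes hold 17982 frames, so frame 473589 lies in block 26 (frames 467532–485513) with 6057 frames into that block.
The block's first minute is 1800 frames and the rest 1798 each; 6057 frames reaches minute 3, so 26 × 18 + 3 × 2 = 474 labels have been skipped so far.
Adding those back, label number 473589 + 474 = 474063 at 30 labels/s is 15802 s + 3 f = 4 h 23 min 22 s frame 3, i.e. 04:23:22;03.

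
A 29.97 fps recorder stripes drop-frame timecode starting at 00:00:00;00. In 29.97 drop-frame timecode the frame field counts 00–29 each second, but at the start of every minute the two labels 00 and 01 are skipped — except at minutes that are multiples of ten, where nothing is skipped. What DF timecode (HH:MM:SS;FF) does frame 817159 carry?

Each 10-minute DF block holds 10 × 60 × 30 − 9 × 2 = 17982 frames. 817159 ÷ 17982 → 45 full blocks, remainder 7969.
Within the partial block the first minute is 1800 frames and each further minute 1798, so 4 further minute boundaries passed. Total skipped labels = 18 × 45 + 2 × 4 = 818.
Non-drop label index = 817159 + 818 = 817977; at 30 labels/s that is 07:34:25:27, i.e. DF 07:34:25;27.

07:34:25;27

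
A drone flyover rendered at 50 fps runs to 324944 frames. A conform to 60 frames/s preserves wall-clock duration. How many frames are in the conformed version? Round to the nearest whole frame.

389933 frames

Frames at target rate = 324944 × (60) / (50) = 1949664/5 ≈ 389932.800.
Nearest whole frame: 389933.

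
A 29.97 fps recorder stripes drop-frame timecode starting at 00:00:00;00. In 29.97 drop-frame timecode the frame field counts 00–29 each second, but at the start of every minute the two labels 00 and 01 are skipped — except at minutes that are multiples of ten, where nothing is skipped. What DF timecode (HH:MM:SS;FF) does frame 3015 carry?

00:01:40;17

Ten DF minutes hold 17982 frames, so frame 3015 lies in block 0 (frames 0–17981) with 3015 frames into that block.
The block's first minute is 1800 frames and the rest 1798 each; 3015 frames reaches minute 1, so 0 × 18 + 1 × 2 = 2 labels have been skipped so far.
Adding those back, label number 3015 + 2 = 3017 at 30 labels/s is 100 s + 17 f = 0 h 1 min 40 s frame 17, i.e. 00:01:40;17.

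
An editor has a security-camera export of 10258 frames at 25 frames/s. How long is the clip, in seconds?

410.32 seconds

Running time = 10258 / (25) = 410.32 s.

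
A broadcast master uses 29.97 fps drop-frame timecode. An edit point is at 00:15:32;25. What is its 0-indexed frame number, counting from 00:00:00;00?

27957

As if non-drop at 30 labels/s: (0 × 3600 + 15 × 60 + 32) × 30 + 25 = 27985.
Minute boundaries passed: 15; those not divisible by 10: 15 − 1 = 14; dropped labels = 2 × 14 = 28.
Actual frame index = 27985 − 28 = 27957.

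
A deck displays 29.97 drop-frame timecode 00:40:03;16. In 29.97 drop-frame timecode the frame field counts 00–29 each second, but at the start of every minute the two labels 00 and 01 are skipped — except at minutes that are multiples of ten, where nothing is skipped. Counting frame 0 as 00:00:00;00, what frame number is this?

72034

Complete 10-minute blocks: 4, each 17982 frames → 71928.
Remaining 0 whole minutes in the current block: 0 frames.
Within the current minute: 3 × 30 + 16 = 106. Total = 71928 + 0 + 106 = 72034.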